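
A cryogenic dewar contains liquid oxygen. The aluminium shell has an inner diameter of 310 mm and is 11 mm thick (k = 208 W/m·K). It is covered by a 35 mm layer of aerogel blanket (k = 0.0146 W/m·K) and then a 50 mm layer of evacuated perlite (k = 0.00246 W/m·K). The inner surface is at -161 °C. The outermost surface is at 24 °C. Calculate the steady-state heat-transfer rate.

Q ≈ 4.9 W

Spherical conduction: R = (1/r_in − 1/r_out)/(4πk) per layer; series-sum.
R_aluminium shell = (1/0.155 − 1/0.166)/(4π×208) = 1.636×10^-4 K/W
R_aerogel blanket = (1/0.166 − 1/0.201)/(4π×0.0146) = 5.717 K/W
R_evacuated perlite = (1/0.201 − 1/0.251)/(4π×0.00246) = 32.06 K/W
R_total = 37.78 K/W
Q = ΔT/R_total = 185/37.78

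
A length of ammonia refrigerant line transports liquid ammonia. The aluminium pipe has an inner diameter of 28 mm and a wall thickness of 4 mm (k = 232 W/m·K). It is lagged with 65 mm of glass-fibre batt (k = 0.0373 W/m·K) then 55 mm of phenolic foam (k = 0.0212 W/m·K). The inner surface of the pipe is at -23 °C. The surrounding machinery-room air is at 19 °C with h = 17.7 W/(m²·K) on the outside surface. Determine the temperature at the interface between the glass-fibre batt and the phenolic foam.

Per-layer cylindrical resistances, series-summed:
R_aluminium pipe wall = ln(18/14)/(2π×232×1) = 1.724×10^-4 K/W
R_glass-fibre batt = ln(83/18)/(2π×0.0373×1) = 6.522 K/W
R_phenolic foam = ln(138/83)/(2π×0.0212×1) = 3.817 K/W
R_outer film = 1/(h_o·2πr_oL) = 1/(17.7×2π×0.138×1) = 0.06516 K/W
R_total = 10.4 K/W
Q = ΔT/R_total = 42/10.4
Q = 4.04 W/m
T_interface = T_inner + Q·ΣR(inner→interface) = -23 + 4.04×6.522

T ≈ 3.33 °C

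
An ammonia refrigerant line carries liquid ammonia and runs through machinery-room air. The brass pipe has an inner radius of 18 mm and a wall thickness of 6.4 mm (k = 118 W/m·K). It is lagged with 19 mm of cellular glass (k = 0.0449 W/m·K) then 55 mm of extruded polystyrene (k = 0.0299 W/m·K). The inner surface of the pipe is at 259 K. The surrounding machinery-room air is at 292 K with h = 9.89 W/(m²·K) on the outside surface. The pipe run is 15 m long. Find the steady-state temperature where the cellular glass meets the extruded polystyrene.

Radial resistances (cylindrical: R_cond = ln(r_o/r_i)/(2πkL), R_conv = 1/(h·2πrL)):
R_brass pipe wall = ln(24.4/18)/(2π×118×15) = 2.735×10^-5 K/W
R_cellular glass = ln(43.4/24.4)/(2π×0.0449×15) = 0.1361 K/W
R_extruded polystyrene = ln(98.4/43.4)/(2π×0.0299×15) = 0.2905 K/W
R_outer film = 1/(h_o·2πr_oL) = 1/(9.89×2π×0.0984×15) = 0.0109 K/W
R_total = 0.4375 K/W
Q = ΔT/R_total = 33/0.4375
Q = 75.4 W
T_interface = T_inner + Q·ΣR(inner→interface) = 259 + 75.4×0.1361

T ≈ 269 K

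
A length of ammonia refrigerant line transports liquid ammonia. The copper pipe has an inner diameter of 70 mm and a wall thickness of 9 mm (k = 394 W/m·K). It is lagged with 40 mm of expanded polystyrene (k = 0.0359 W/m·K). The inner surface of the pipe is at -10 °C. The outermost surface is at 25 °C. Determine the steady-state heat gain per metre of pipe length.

q′ ≈ 12.2 W/m

Cylindrical conduction, so R = ln(r₂/r₁)/(2πkL) per layer, in series:
R_copper pipe wall = ln(44/35)/(2π×394×1) = 9.244×10^-5 K/W
R_expanded polystyrene = ln(84/44)/(2π×0.0359×1) = 2.867 K/W
R_total = 2.867 K/W
Q = ΔT/R_total = 35/2.867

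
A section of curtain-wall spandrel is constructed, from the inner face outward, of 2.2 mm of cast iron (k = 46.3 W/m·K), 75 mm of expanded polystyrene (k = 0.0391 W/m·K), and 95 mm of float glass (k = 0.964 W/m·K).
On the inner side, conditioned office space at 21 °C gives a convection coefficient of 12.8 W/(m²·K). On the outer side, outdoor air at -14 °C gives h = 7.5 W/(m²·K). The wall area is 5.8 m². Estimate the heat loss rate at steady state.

Series thermal resistances:
R_inner film = 1/(h_i·A) = 1/(12.8×5.8) = 0.01347 K/W
R_cast iron = L/(kA) = 0.0022/(46.3×5.8) = 8.192×10^-6 K/W
R_expanded polystyrene = L/(kA) = 0.075/(0.0391×5.8) = 0.3307 K/W
R_float glass = L/(kA) = 0.095/(0.964×5.8) = 0.01699 K/W
R_outer film = 1/(h_o·A) = 1/(7.5×5.8) = 0.02299 K/W
R_total = 0.3842 K/W
Q = ΔT / R_total = 35 / 0.3842

Q ≈ 91.1 W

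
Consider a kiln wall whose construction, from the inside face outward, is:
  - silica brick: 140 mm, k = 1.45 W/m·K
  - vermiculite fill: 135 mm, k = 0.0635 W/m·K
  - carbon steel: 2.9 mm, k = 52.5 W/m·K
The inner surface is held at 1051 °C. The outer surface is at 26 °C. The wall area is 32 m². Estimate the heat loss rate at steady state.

Treating each layer as a thermal resistance in series:
R_silica brick = L/(kA) = 0.14/(1.45×32) = 0.003017 K/W
R_vermiculite fill = L/(kA) = 0.135/(0.0635×32) = 0.06644 K/W
R_carbon steel = L/(kA) = 0.0029/(52.5×32) = 1.726×10^-6 K/W
R_total = 0.06946 K/W
Q = ΔT / R_total = 1025 / 0.06946

Q ≈ 14800 W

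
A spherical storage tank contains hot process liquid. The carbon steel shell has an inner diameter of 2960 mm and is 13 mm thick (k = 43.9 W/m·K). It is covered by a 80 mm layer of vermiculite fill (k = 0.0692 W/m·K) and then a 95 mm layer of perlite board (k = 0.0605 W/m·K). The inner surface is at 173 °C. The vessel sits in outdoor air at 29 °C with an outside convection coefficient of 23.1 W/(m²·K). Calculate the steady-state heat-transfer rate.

Each spherical layer contributes R = (1/r_i − 1/r_o)/(4πk):
R_carbon steel shell = (1/1.48 − 1/1.493)/(4π×43.9) = 1.066×10^-5 K/W
R_vermiculite fill = (1/1.493 − 1/1.573)/(4π×0.0692) = 0.03917 K/W
R_perlite board = (1/1.573 − 1/1.668)/(4π×0.0605) = 0.04762 K/W
R_outer film = 1/(h·4πr_o²) = 1/(23.1×4π×1.668²) = 0.001238 K/W
R_total = 0.08805 K/W
Q = ΔT/R_total = 144/0.08805

Q ≈ 1640 W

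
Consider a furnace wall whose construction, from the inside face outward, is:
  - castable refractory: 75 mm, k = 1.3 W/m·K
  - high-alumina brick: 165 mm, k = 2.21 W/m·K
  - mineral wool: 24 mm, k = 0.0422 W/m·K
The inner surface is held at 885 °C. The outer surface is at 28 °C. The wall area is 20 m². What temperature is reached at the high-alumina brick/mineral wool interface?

Thermal resistances in series:
R_castable refractory = L/(kA) = 0.075/(1.3×20) = 0.002885 K/W
R_high-alumina brick = L/(kA) = 0.165/(2.21×20) = 0.003733 K/W
R_mineral wool = L/(kA) = 0.024/(0.0422×20) = 0.02844 K/W
R_total = 0.03505 K/W;  Q = ΔT/R_total = 857/0.03505 = 24450 W
T_interface = T_inner − Q·ΣR(inner→interface) = 885 − 24400×0.006618

T ≈ 723 °C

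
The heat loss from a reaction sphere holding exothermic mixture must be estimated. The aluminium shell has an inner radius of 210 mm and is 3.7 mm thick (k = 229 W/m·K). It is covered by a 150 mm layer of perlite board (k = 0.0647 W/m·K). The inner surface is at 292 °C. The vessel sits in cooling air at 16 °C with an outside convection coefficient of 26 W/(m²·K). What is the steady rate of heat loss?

For a spherical shell R = (1/r₁ − 1/r₂)/(4πk); film R = 1/(h·4πr²). In series:
R_aluminium shell = (1/0.21 − 1/0.2137)/(4π×229) = 2.865×10^-5 K/W
R_perlite board = (1/0.2137 − 1/0.3637)/(4π×0.0647) = 2.374 K/W
R_outer film = 1/(h·4πr_o²) = 1/(26×4π×0.3637²) = 0.02314 K/W
R_total = 2.397 K/W
Q = ΔT/R_total = 276/2.397

Q ≈ 115 W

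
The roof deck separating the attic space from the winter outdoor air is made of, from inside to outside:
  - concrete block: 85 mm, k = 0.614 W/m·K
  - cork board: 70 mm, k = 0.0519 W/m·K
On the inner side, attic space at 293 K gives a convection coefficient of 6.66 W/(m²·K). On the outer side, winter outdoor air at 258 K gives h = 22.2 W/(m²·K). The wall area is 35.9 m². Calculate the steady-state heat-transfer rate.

Series thermal resistances:
R_inner film = 1/(h_i·A) = 1/(6.66×35.9) = 0.004182 K/W
R_concrete block = L/(kA) = 0.085/(0.614×35.9) = 0.003856 K/W
R_cork board = L/(kA) = 0.07/(0.0519×35.9) = 0.03757 K/W
R_outer film = 1/(h_o·A) = 1/(22.2×35.9) = 0.001255 K/W
R_total = 0.04686 K/W
Q = ΔT / R_total = 35 / 0.04686

Q ≈ 747 W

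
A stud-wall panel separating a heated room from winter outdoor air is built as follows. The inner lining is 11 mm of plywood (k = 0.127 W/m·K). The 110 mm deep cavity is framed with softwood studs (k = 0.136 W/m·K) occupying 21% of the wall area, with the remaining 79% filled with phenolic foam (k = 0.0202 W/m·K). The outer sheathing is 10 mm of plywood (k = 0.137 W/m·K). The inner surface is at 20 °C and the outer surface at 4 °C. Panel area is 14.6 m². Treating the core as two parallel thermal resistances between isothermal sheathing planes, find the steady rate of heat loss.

Q ≈ 88.8 W

Sheathing layers in series; stud and cavity paths in parallel between them.
R_inner = 0.011/(0.127×14.6) = 0.005932 K/W
R_stud  = 0.11/(0.136×0.21×14.6) = 0.2638 K/W
R_cav   = 0.11/(0.0202×0.79×14.6) = 0.4721 K/W
1/R_core = 1/R_stud + 1/R_cav → R_core = 0.1692 K/W
R_outer = 0.01/(0.137×14.6) = 0.005 K/W
R_total = 0.1802 K/W
Q = ΔT/R_total = 16/0.1802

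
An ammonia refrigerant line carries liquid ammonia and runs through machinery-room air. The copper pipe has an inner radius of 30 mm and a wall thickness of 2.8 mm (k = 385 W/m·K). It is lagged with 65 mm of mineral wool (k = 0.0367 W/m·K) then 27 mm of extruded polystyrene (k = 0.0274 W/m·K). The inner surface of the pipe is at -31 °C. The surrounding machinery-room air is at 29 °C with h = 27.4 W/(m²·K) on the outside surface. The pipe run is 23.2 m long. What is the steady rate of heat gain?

For a radial system each layer contributes R = ln(r_out/r_in)/(2πkL); films add R = 1/(hA).
R_copper pipe wall = ln(32.8/30)/(2π×385×23.2) = 1.59×10^-6 K/W
R_mineral wool = ln(97.8/32.8)/(2π×0.0367×23.2) = 0.2042 K/W
R_extruded polystyrene = ln(124.8/97.8)/(2π×0.0274×23.2) = 0.06104 K/W
R_outer film = 1/(h_o·2πr_oL) = 1/(27.4×2π×0.1248×23.2) = 0.002006 K/W
R_total = 0.2673 K/W
Q = ΔT/R_total = 60/0.2673

Q ≈ 225 W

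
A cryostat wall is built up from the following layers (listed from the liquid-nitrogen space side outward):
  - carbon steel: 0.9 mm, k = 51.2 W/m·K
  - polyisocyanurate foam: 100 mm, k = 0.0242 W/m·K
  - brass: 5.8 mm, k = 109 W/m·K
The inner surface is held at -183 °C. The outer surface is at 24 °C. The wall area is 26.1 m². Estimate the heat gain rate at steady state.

Q ≈ 1310 W

Treating each layer as a thermal resistance in series:
R_carbon steel = L/(kA) = 0.0009/(51.2×26.1) = 6.735×10^-7 K/W
R_polyisocyanurate foam = L/(kA) = 0.1/(0.0242×26.1) = 0.1583 K/W
R_brass = L/(kA) = 0.0058/(109×26.1) = 2.039×10^-6 K/W
R_total = 0.1583 K/W
Q = ΔT / R_total = 207 / 0.1583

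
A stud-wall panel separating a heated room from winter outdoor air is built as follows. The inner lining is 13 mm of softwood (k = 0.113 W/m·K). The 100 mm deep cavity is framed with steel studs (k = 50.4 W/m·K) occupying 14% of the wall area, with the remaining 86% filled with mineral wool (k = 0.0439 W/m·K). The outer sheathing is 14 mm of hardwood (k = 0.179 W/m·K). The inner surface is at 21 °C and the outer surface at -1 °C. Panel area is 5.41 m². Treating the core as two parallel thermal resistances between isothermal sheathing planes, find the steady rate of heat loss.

Q ≈ 574 W

Sheathing layers in series; stud and cavity paths in parallel between them.
R_inner = 0.013/(0.113×5.41) = 0.02127 K/W
R_stud  = 0.1/(50.4×0.14×5.41) = 0.00262 K/W
R_cav   = 0.1/(0.0439×0.86×5.41) = 0.4896 K/W
1/R_core = 1/R_stud + 1/R_cav → R_core = 0.002606 K/W
R_outer = 0.014/(0.179×5.41) = 0.01446 K/W
R_total = 0.03833 K/W
Q = ΔT/R_total = 22/0.03833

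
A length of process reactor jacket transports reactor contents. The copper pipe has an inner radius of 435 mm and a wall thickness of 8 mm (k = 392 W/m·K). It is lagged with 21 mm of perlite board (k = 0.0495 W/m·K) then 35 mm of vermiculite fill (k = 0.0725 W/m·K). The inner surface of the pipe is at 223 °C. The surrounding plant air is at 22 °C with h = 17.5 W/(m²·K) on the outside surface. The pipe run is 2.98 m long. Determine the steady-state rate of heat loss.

Cylindrical conduction, so R = ln(r₂/r₁)/(2πkL) per layer, in series:
R_copper pipe wall = ln(443/435)/(2π×392×2.98) = 2.483×10^-6 K/W
R_perlite board = ln(464/443)/(2π×0.0495×2.98) = 0.04997 K/W
R_vermiculite fill = ln(499/464)/(2π×0.0725×2.98) = 0.05357 K/W
R_outer film = 1/(h_o·2πr_oL) = 1/(17.5×2π×0.499×2.98) = 0.006116 K/W
R_total = 0.1097 K/W
Q = ΔT/R_total = 201/0.1097

Q ≈ 1830 W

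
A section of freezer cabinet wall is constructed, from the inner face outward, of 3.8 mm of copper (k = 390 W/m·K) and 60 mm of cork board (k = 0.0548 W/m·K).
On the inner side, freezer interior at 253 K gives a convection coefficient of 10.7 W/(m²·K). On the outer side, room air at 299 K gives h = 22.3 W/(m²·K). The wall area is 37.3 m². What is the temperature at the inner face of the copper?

T ≈ 256 K

Using the resistance-network approach (series):
R_inner film = 1/(h_i·A) = 1/(10.7×37.3) = 0.002506 K/W
R_copper = L/(kA) = 0.0038/(390×37.3) = 2.612×10^-7 K/W
R_cork board = L/(kA) = 0.06/(0.0548×37.3) = 0.02935 K/W
R_outer film = 1/(h_o·A) = 1/(22.3×37.3) = 0.001202 K/W
R_total = 0.03306 K/W;  Q = ΔT/R_total = 46/0.03306 = 1391 W
T_interface = T_inner + Q·ΣR(inner→interface) = 253 + 1390×0.002506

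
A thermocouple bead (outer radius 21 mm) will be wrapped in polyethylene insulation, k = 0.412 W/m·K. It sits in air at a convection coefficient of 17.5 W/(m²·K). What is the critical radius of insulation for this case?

r_cr ≈ 47.1 mm

For a sphere r_cr = 2k/h = 2×0.412/17.5
r_cr = 47.1 mm; since the bare radius (21 mm) is below r_cr, adding a thin layer of insulation will *increase* heat loss.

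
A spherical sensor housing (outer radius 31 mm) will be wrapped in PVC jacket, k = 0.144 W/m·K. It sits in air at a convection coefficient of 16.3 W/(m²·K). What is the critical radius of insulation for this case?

r_cr ≈ 17.7 mm

For a sphere r_cr = 2k/h = 2×0.144/16.3
r_cr = 17.7 mm; since the bare radius (31 mm) is above r_cr, any added insulation will reduce heat loss.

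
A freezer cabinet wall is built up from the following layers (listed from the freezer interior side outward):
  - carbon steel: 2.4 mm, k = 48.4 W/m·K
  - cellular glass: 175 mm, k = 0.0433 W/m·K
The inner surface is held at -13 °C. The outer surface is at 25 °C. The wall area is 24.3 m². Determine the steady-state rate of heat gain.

Thermal resistances in series:
R_carbon steel = L/(kA) = 0.0024/(48.4×24.3) = 2.041×10^-6 K/W
R_cellular glass = L/(kA) = 0.175/(0.0433×24.3) = 0.1663 K/W
R_total = 0.1663 K/W
Q = ΔT / R_total = 38 / 0.1663

Q ≈ 228 W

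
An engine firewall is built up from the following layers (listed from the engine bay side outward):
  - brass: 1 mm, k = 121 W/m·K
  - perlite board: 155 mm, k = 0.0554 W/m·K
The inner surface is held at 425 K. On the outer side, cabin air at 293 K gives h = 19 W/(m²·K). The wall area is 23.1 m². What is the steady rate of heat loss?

Q ≈ 1070 W

Thermal resistances in series:
R_brass = L/(kA) = 0.001/(121×23.1) = 3.578×10^-7 K/W
R_perlite board = L/(kA) = 0.155/(0.0554×23.1) = 0.1211 K/W
R_outer film = 1/(h_o·A) = 1/(19×23.1) = 0.002278 K/W
R_total = 0.1234 K/W
Q = ΔT / R_total = 132 / 0.1234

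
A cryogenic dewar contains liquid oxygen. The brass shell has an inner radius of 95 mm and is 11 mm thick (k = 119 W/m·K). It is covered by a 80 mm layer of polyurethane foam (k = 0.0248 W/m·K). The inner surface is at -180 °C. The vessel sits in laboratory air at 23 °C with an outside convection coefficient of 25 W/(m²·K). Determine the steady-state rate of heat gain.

Q ≈ 15.5 W

For a spherical shell R = (1/r₁ − 1/r₂)/(4πk); film R = 1/(h·4πr²). In series:
R_brass shell = (1/0.095 − 1/0.106)/(4π×119) = 7.305×10^-4 K/W
R_polyurethane foam = (1/0.106 − 1/0.186)/(4π×0.0248) = 13.02 K/W
R_outer film = 1/(h·4πr_o²) = 1/(25×4π×0.186²) = 0.09201 K/W
R_total = 13.11 K/W
Q = ΔT/R_total = 203/13.11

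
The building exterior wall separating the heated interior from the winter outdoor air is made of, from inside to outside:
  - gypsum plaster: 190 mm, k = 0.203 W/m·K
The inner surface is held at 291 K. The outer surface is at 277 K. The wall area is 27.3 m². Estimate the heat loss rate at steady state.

Q ≈ 408 W

Series thermal resistances:
R_gypsum plaster = L/(kA) = 0.19/(0.203×27.3) = 0.03428 K/W
R_total = 0.03428 K/W
Q = ΔT / R_total = 14 / 0.03428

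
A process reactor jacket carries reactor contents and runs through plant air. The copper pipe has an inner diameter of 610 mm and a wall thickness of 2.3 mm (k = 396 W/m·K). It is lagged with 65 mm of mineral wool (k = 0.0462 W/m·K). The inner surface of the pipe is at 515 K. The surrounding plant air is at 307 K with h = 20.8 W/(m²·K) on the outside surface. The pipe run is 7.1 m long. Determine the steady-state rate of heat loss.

Radial resistances (cylindrical: R_cond = ln(r_o/r_i)/(2πkL), R_conv = 1/(h·2πrL)):
R_copper pipe wall = ln(307.3/305)/(2π×396×7.1) = 4.253×10^-7 K/W
R_mineral wool = ln(372.3/307.3)/(2π×0.0462×7.1) = 0.0931 K/W
R_outer film = 1/(h_o·2πr_oL) = 1/(20.8×2π×0.3723×7.1) = 0.002895 K/W
R_total = 0.09599 K/W
Q = ΔT/R_total = 208/0.09599

Q ≈ 2170 W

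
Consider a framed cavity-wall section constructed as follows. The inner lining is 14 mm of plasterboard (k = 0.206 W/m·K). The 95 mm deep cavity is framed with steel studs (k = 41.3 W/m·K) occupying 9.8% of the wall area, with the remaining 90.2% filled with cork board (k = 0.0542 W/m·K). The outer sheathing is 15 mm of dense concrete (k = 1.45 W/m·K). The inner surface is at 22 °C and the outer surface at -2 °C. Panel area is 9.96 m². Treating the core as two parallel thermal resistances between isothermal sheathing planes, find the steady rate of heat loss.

Sheathing layers in series; stud and cavity paths in parallel between them.
R_inner = 0.014/(0.206×9.96) = 0.006823 K/W
R_stud  = 0.095/(41.3×0.098×9.96) = 0.002357 K/W
R_cav   = 0.095/(0.0542×0.902×9.96) = 0.1951 K/W
1/R_core = 1/R_stud + 1/R_cav → R_core = 0.002328 K/W
R_outer = 0.015/(1.45×9.96) = 0.001039 K/W
R_total = 0.01019 K/W
Q = ΔT/R_total = 24/0.01019

Q ≈ 2360 W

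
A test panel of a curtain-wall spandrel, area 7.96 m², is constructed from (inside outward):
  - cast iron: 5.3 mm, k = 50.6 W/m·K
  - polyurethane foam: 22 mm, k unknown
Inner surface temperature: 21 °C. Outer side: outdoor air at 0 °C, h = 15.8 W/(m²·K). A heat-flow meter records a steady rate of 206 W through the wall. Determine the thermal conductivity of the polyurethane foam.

k ≈ 0.0294 W/(m·K)

Treating each layer as a thermal resistance in series:
R_cast iron = L/(kA) = 0.0053/(50.6×7.96) = 1.316×10^-5 K/W
R_outer film = 1/(h_o·A) = 1/(15.8×7.96) = 0.007951 K/W
Sum of known resistances R_other = 0.007964 K/W
Total R = ΔT/Q = 21/206 = 0.1019 K/W
R_polyurethane foam = R_total − R_other = 0.09398 K/W
k = L/(R·A) = 0.022/(0.09398×7.96)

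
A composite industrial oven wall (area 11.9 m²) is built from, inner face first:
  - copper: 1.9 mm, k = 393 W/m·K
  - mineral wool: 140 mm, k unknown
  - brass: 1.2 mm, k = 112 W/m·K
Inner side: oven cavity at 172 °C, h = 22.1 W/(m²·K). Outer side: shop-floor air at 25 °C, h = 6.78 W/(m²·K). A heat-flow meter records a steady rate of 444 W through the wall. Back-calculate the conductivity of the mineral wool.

k ≈ 0.0374 W/(m·K)

Treating each layer as a thermal resistance in series:
R_inner film = 1/(h_i·A) = 1/(22.1×11.9) = 0.003802 K/W
R_copper = L/(kA) = 0.0019/(393×11.9) = 4.063×10^-7 K/W
R_brass = L/(kA) = 0.0012/(112×11.9) = 9.004×10^-7 K/W
R_outer film = 1/(h_o·A) = 1/(6.78×11.9) = 0.01239 K/W
Sum of known resistances R_other = 0.0162 K/W
Total R = ΔT/Q = 147/444 = 0.3311 K/W
R_mineral wool = R_total − R_other = 0.3149 K/W
k = L/(R·A) = 0.14/(0.3149×11.9)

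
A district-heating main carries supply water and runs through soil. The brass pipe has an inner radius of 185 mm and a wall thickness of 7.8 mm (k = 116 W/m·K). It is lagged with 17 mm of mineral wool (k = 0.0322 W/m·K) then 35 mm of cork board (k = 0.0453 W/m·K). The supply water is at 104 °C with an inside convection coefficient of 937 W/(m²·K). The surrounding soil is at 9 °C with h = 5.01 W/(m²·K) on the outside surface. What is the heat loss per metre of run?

q′ ≈ 87.1 W/m

Treating each annulus and film as a series resistance:
R_inner film = 1/(h_i·2πr₁L) = 1/(937×2π×0.185×1) = 9.181×10^-4 K/W
R_brass pipe wall = ln(192.8/185)/(2π×116×1) = 5.666×10^-5 K/W
R_mineral wool = ln(209.8/192.8)/(2π×0.0322×1) = 0.4177 K/W
R_cork board = ln(244.8/209.8)/(2π×0.0453×1) = 0.5421 K/W
R_outer film = 1/(h_o·2πr_oL) = 1/(5.01×2π×0.2448×1) = 0.1298 K/W
R_total = 1.09 K/W
Q = ΔT/R_total = 95/1.09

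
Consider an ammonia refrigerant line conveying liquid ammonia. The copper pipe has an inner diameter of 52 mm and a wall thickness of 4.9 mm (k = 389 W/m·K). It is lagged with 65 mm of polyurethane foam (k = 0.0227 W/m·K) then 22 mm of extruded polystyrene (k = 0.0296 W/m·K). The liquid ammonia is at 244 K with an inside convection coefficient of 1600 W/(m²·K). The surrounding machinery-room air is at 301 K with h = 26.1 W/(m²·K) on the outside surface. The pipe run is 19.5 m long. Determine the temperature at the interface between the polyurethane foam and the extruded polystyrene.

Per-layer cylindrical resistances, series-summed:
R_inner film = 1/(h_i·2πr₁L) = 1/(1600×2π×0.026×19.5) = 1.962×10^-4 K/W
R_copper pipe wall = ln(30.9/26)/(2π×389×19.5) = 3.623×10^-6 K/W
R_polyurethane foam = ln(95.9/30.9)/(2π×0.0227×19.5) = 0.4072 K/W
R_extruded polystyrene = ln(117.9/95.9)/(2π×0.0296×19.5) = 0.05695 K/W
R_outer film = 1/(h_o·2πr_oL) = 1/(26.1×2π×0.1179×19.5) = 0.002652 K/W
R_total = 0.467 K/W
Q = ΔT/R_total = 57/0.467
Q = 122 W
T_interface = T_inner + Q·ΣR(inner→interface) = 244 + 122×0.4074

T ≈ 294 K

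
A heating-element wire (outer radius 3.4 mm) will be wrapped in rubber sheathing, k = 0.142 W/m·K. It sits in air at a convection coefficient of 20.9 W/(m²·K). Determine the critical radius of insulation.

For a cylinder r_cr = k/h = 0.142/20.9
r_cr = 6.79 mm; since the bare radius (3.4 mm) is below r_cr, adding a thin layer of insulation will *increase* heat loss.

r_cr ≈ 6.79 mm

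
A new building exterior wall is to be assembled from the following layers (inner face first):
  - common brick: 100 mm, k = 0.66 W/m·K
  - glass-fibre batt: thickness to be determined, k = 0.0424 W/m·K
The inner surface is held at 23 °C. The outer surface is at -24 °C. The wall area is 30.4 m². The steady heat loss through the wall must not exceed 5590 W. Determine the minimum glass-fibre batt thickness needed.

L ≈ 4.41 mm

Treating each layer as a thermal resistance in series:
R_common brick = L/(kA) = 0.1/(0.66×30.4) = 0.004984 K/W
Sum of the known resistances R_other = 0.004984 K/W
Required total resistance R_tot = ΔT/Q_allow = 47/5590 = 0.008408 K/W
R_glass-fibre batt = R_tot − R_other = 0.003424 K/W
L = R·k·A = 0.003424×0.0424×30.4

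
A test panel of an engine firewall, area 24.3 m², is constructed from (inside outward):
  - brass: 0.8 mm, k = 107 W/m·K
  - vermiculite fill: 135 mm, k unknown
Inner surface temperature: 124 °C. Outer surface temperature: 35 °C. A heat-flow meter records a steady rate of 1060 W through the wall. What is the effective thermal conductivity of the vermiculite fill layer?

Using the resistance-network approach (series):
R_brass = L/(kA) = 0.0008/(107×24.3) = 3.077×10^-7 K/W
Sum of known resistances R_other = 3.077×10^-7 K/W
Total R = ΔT/Q = 89/1060 = 0.08396 K/W
R_vermiculite fill = R_total − R_other = 0.08396 K/W
k = L/(R·A) = 0.135/(0.08396×24.3)

k ≈ 0.0662 W/(m·K)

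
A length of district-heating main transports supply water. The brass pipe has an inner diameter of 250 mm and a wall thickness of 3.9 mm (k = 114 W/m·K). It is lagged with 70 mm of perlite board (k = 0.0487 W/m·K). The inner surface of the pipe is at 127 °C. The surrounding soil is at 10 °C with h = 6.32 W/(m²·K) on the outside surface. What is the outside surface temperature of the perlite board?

T ≈ 19.6 °C

Treating each annulus and film as a series resistance:
R_brass pipe wall = ln(128.9/125)/(2π×114×1) = 4.289×10^-5 K/W
R_perlite board = ln(198.9/128.9)/(2π×0.0487×1) = 1.418 K/W
R_outer film = 1/(h_o·2πr_oL) = 1/(6.32×2π×0.1989×1) = 0.1266 K/W
R_total = 1.544 K/W
Q = ΔT/R_total = 117/1.544
Q = 75.8 W/m
T_interface = T_inner − Q·ΣR(inner→interface) = 127 − 75.8×1.418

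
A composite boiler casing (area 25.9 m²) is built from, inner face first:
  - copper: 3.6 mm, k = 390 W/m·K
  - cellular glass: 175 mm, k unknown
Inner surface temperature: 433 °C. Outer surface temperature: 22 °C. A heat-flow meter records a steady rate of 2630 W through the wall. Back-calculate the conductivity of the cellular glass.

Using the resistance-network approach (series):
R_copper = L/(kA) = 0.0036/(390×25.9) = 3.564×10^-7 K/W
Sum of known resistances R_other = 3.564×10^-7 K/W
Total R = ΔT/Q = 411/2630 = 0.1563 K/W
R_cellular glass = R_total − R_other = 0.1563 K/W
k = L/(R·A) = 0.175/(0.1563×25.9)

k ≈ 0.0432 W/(m·K)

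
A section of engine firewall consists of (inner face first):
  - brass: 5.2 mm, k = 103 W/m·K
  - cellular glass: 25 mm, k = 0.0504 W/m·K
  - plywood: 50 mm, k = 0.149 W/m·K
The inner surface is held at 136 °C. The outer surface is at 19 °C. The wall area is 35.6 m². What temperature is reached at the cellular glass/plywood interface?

Series thermal resistances:
R_brass = L/(kA) = 0.0052/(103×35.6) = 1.418×10^-6 K/W
R_cellular glass = L/(kA) = 0.025/(0.0504×35.6) = 0.01393 K/W
R_plywood = L/(kA) = 0.05/(0.149×35.6) = 0.009426 K/W
R_total = 0.02336 K/W;  Q = ΔT/R_total = 117/0.02336 = 5008 W
T_interface = T_inner − Q·ΣR(inner→interface) = 136 − 5010×0.01393

T ≈ 66.2 °C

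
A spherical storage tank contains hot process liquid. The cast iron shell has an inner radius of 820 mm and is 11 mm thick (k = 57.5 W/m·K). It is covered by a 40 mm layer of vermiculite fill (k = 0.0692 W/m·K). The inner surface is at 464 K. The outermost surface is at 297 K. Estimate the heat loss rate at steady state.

Q ≈ 2630 W

Radial (spherical) resistances in series:
R_cast iron shell = (1/0.82 − 1/0.831)/(4π×57.5) = 2.234×10^-5 K/W
R_vermiculite fill = (1/0.831 − 1/0.871)/(4π×0.0692) = 0.06355 K/W
R_total = 0.06357 K/W
Q = ΔT/R_total = 167/0.06357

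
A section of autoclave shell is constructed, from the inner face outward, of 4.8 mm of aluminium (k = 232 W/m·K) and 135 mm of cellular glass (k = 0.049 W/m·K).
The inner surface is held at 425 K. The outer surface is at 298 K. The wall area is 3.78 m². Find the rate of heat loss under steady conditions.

Q ≈ 174 W

Model the wall as resistances in series:
R_aluminium = L/(kA) = 0.0048/(232×3.78) = 5.473×10^-6 K/W
R_cellular glass = L/(kA) = 0.135/(0.049×3.78) = 0.7289 K/W
R_total = 0.7289 K/W
Q = ΔT / R_total = 127 / 0.7289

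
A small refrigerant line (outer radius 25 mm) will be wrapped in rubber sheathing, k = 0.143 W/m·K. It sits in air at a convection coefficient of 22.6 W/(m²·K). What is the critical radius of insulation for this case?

For a cylinder r_cr = k/h = 0.143/22.6
r_cr = 6.33 mm; since the bare radius (25 mm) is above r_cr, any added insulation will reduce heat loss.

r_cr ≈ 6.33 mm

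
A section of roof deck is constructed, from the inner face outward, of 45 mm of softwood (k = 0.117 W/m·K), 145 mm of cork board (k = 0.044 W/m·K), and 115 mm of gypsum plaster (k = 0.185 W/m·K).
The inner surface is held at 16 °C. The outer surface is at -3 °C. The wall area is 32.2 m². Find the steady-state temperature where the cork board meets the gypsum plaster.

T ≈ -0.254 °C

Series thermal resistances:
R_softwood = L/(kA) = 0.045/(0.117×32.2) = 0.01194 K/W
R_cork board = L/(kA) = 0.145/(0.044×32.2) = 0.1023 K/W
R_gypsum plaster = L/(kA) = 0.115/(0.185×32.2) = 0.01931 K/W
R_total = 0.1336 K/W;  Q = ΔT/R_total = 19/0.1336 = 142.2 W
T_interface = T_inner − Q·ΣR(inner→interface) = 16 − 142×0.1143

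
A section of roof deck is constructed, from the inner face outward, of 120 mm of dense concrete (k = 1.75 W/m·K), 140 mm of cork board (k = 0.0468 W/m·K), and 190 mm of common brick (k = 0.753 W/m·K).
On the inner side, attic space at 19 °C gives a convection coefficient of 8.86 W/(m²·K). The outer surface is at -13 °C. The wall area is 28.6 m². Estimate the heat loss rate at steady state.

Using the resistance-network approach (series):
R_inner film = 1/(h_i·A) = 1/(8.86×28.6) = 0.003946 K/W
R_dense concrete = L/(kA) = 0.12/(1.75×28.6) = 0.002398 K/W
R_cork board = L/(kA) = 0.14/(0.0468×28.6) = 0.1046 K/W
R_common brick = L/(kA) = 0.19/(0.753×28.6) = 0.008823 K/W
R_total = 0.1198 K/W
Q = ΔT / R_total = 32 / 0.1198

Q ≈ 267 W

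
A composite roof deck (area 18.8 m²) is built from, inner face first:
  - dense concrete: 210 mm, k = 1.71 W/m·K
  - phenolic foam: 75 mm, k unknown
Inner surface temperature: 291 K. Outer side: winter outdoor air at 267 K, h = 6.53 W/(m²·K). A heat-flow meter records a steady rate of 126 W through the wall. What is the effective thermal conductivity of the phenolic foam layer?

Model the wall as resistances in series:
R_dense concrete = L/(kA) = 0.21/(1.71×18.8) = 0.006532 K/W
R_outer film = 1/(h_o·A) = 1/(6.53×18.8) = 0.008146 K/W
Sum of known resistances R_other = 0.01468 K/W
Total R = ΔT/Q = 24/126 = 0.1905 K/W
R_phenolic foam = R_total − R_other = 0.1758 K/W
k = L/(R·A) = 0.075/(0.1758×18.8)

k ≈ 0.0227 W/(m·K)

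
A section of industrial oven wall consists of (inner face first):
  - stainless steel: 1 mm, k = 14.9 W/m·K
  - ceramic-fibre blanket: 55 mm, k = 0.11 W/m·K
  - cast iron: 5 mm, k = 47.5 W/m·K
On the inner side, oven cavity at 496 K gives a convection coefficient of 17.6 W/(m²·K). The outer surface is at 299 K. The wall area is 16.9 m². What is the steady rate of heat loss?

Q ≈ 5980 W

Model the wall as resistances in series:
R_inner film = 1/(h_i·A) = 1/(17.6×16.9) = 0.003362 K/W
R_stainless steel = L/(kA) = 0.001/(14.9×16.9) = 3.971×10^-6 K/W
R_ceramic-fibre blanket = L/(kA) = 0.055/(0.11×16.9) = 0.02959 K/W
R_cast iron = L/(kA) = 0.005/(47.5×16.9) = 6.229×10^-6 K/W
R_total = 0.03296 K/W
Q = ΔT / R_total = 197 / 0.03296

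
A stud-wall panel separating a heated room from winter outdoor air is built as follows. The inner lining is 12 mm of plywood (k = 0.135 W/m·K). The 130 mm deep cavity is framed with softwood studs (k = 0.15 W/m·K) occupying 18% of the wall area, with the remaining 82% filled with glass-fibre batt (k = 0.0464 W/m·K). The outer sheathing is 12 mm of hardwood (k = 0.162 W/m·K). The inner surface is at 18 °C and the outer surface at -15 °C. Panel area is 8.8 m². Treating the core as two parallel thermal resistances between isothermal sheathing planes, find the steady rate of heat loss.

Sheathing layers in series; stud and cavity paths in parallel between them.
R_inner = 0.012/(0.135×8.8) = 0.0101 K/W
R_stud  = 0.13/(0.15×0.18×8.8) = 0.5471 K/W
R_cav   = 0.13/(0.0464×0.82×8.8) = 0.3883 K/W
1/R_core = 1/R_stud + 1/R_cav → R_core = 0.2271 K/W
R_outer = 0.012/(0.162×8.8) = 0.008418 K/W
R_total = 0.2456 K/W
Q = ΔT/R_total = 33/0.2456

Q ≈ 134 W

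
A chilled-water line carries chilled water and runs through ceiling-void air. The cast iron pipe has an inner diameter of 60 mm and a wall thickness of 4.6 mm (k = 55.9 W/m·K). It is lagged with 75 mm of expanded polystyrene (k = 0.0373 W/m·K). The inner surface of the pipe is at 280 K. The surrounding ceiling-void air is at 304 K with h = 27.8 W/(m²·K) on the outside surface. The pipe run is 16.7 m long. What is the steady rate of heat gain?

For a radial system each layer contributes R = ln(r_out/r_in)/(2πkL); films add R = 1/(hA).
R_cast iron pipe wall = ln(34.6/30)/(2π×55.9×16.7) = 2.432×10^-5 K/W
R_expanded polystyrene = ln(109.6/34.6)/(2π×0.0373×16.7) = 0.2946 K/W
R_outer film = 1/(h_o·2πr_oL) = 1/(27.8×2π×0.1096×16.7) = 0.003128 K/W
R_total = 0.2977 K/W
Q = ΔT/R_total = 24/0.2977

Q ≈ 80.6 W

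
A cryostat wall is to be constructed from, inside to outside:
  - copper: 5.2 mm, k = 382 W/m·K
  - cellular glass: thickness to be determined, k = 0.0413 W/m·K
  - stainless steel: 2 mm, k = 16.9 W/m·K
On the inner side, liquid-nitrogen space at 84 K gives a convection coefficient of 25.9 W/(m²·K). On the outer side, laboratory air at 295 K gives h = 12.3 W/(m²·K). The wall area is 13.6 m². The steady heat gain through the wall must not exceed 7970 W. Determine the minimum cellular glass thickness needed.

Treating each layer as a thermal resistance in series:
R_inner film = 1/(h_i·A) = 1/(25.9×13.6) = 0.002839 K/W
R_copper = L/(kA) = 0.0052/(382×13.6) = 1.001×10^-6 K/W
R_stainless steel = L/(kA) = 0.002/(16.9×13.6) = 8.702×10^-6 K/W
R_outer film = 1/(h_o·A) = 1/(12.3×13.6) = 0.005978 K/W
Sum of the known resistances R_other = 0.008827 K/W
Required total resistance R_tot = ΔT/Q_allow = 211/7970 = 0.02647 K/W
R_cellular glass = R_tot − R_other = 0.01765 K/W
L = R·k·A = 0.01765×0.0413×13.6

L ≈ 9.91 mm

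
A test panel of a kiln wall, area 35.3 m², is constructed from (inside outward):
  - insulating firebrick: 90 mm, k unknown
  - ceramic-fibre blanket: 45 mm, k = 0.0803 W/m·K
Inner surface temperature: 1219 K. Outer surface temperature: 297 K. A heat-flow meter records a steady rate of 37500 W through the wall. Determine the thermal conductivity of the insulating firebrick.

k ≈ 0.293 W/(m·K)

Series thermal resistances:
R_ceramic-fibre blanket = L/(kA) = 0.045/(0.0803×35.3) = 0.01588 K/W
Sum of known resistances R_other = 0.01588 K/W
Total R = ΔT/Q = 922/37500 = 0.02459 K/W
R_insulating firebrick = R_total − R_other = 0.008711 K/W
k = L/(R·A) = 0.09/(0.008711×35.3)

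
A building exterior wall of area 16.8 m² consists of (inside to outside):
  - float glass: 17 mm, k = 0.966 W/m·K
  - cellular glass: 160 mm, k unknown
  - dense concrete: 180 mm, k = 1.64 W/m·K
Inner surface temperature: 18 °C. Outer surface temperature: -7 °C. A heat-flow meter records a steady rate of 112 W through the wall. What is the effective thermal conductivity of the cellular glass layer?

Using the resistance-network approach (series):
R_float glass = L/(kA) = 0.017/(0.966×16.8) = 0.001048 K/W
R_dense concrete = L/(kA) = 0.18/(1.64×16.8) = 0.006533 K/W
Sum of known resistances R_other = 0.007581 K/W
Total R = ΔT/Q = 25/112 = 0.2232 K/W
R_cellular glass = R_total − R_other = 0.2156 K/W
k = L/(R·A) = 0.16/(0.2156×16.8)

k ≈ 0.0442 W/(m·K)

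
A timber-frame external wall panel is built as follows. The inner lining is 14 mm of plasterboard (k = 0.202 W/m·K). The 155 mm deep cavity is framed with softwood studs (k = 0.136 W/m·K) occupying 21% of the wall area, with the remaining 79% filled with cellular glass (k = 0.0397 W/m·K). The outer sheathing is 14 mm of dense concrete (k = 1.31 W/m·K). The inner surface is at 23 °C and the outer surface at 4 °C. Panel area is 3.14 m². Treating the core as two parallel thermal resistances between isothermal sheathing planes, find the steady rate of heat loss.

Sheathing layers in series; stud and cavity paths in parallel between them.
R_inner = 0.014/(0.202×3.14) = 0.02207 K/W
R_stud  = 0.155/(0.136×0.21×3.14) = 1.728 K/W
R_cav   = 0.155/(0.0397×0.79×3.14) = 1.574 K/W
1/R_core = 1/R_stud + 1/R_cav → R_core = 0.8238 K/W
R_outer = 0.014/(1.31×3.14) = 0.003404 K/W
R_total = 0.8493 K/W
Q = ΔT/R_total = 19/0.8493

Q ≈ 22.4 W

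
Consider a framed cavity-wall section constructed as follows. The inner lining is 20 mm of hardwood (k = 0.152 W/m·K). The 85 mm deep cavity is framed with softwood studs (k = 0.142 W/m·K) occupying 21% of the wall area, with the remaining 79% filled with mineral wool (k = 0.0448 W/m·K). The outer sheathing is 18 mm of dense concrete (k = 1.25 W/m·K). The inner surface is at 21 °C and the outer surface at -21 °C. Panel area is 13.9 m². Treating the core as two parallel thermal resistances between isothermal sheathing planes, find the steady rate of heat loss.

Q ≈ 403 W

Sheathing layers in series; stud and cavity paths in parallel between them.
R_inner = 0.02/(0.152×13.9) = 0.009466 K/W
R_stud  = 0.085/(0.142×0.21×13.9) = 0.2051 K/W
R_cav   = 0.085/(0.0448×0.79×13.9) = 0.1728 K/W
1/R_core = 1/R_stud + 1/R_cav → R_core = 0.09377 K/W
R_outer = 0.018/(1.25×13.9) = 0.001036 K/W
R_total = 0.1043 K/W
Q = ΔT/R_total = 42/0.1043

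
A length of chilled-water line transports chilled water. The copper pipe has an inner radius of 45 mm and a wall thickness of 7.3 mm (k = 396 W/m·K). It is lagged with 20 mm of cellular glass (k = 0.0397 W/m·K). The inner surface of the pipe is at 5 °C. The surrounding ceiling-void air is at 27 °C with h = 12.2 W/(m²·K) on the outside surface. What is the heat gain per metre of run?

Treating each annulus and film as a series resistance:
R_copper pipe wall = ln(52.3/45)/(2π×396×1) = 6.042×10^-5 K/W
R_cellular glass = ln(72.3/52.3)/(2π×0.0397×1) = 1.298 K/W
R_outer film = 1/(h_o·2πr_oL) = 1/(12.2×2π×0.0723×1) = 0.1804 K/W
R_total = 1.479 K/W
Q = ΔT/R_total = 22/1.479

q′ ≈ 14.9 W/m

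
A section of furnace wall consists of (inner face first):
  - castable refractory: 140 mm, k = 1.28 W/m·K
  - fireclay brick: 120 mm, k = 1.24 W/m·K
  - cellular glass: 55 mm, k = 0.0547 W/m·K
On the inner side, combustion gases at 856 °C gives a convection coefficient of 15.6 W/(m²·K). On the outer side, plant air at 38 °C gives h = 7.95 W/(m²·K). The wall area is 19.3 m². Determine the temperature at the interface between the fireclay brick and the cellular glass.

T ≈ 698 °C

Model the wall as resistances in series:
R_inner film = 1/(h_i·A) = 1/(15.6×19.3) = 0.003321 K/W
R_castable refractory = L/(kA) = 0.14/(1.28×19.3) = 0.005667 K/W
R_fireclay brick = L/(kA) = 0.12/(1.24×19.3) = 0.005014 K/W
R_cellular glass = L/(kA) = 0.055/(0.0547×19.3) = 0.0521 K/W
R_outer film = 1/(h_o·A) = 1/(7.95×19.3) = 0.006517 K/W
R_total = 0.07262 K/W;  Q = ΔT/R_total = 818/0.07262 = 11260 W
T_interface = T_inner − Q·ΣR(inner→interface) = 856 − 11300×0.014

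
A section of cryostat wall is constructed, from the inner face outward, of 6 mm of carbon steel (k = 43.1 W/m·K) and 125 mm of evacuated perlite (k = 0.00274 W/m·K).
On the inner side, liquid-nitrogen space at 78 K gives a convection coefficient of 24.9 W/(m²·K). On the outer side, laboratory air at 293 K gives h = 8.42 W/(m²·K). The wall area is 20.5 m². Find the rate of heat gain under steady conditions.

Model the wall as resistances in series:
R_inner film = 1/(h_i·A) = 1/(24.9×20.5) = 0.001959 K/W
R_carbon steel = L/(kA) = 0.006/(43.1×20.5) = 6.791×10^-6 K/W
R_evacuated perlite = L/(kA) = 0.125/(0.00274×20.5) = 2.225 K/W
R_outer film = 1/(h_o·A) = 1/(8.42×20.5) = 0.005793 K/W
R_total = 2.233 K/W
Q = ΔT / R_total = 215 / 2.233

Q ≈ 96.3 W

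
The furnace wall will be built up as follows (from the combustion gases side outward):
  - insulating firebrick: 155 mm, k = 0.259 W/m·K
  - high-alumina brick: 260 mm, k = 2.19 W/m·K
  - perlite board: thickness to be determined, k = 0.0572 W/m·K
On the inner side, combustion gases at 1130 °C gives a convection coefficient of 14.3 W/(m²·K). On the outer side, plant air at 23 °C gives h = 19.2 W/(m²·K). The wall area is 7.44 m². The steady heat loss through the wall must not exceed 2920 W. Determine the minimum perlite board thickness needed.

Thermal resistances in series:
R_inner film = 1/(h_i·A) = 1/(14.3×7.44) = 0.009399 K/W
R_insulating firebrick = L/(kA) = 0.155/(0.259×7.44) = 0.08044 K/W
R_high-alumina brick = L/(kA) = 0.26/(2.19×7.44) = 0.01596 K/W
R_outer film = 1/(h_o·A) = 1/(19.2×7.44) = 0.007 K/W
Sum of the known resistances R_other = 0.1128 K/W
Required total resistance R_tot = ΔT/Q_allow = 1107/2920 = 0.3791 K/W
R_perlite board = R_tot − R_other = 0.2663 K/W
L = R·k·A = 0.2663×0.0572×7.44

L ≈ 113 mm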